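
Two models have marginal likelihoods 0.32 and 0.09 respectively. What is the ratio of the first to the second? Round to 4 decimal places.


Evidence ratio = 0.32 / 0.09
= 3.5556

3.5556


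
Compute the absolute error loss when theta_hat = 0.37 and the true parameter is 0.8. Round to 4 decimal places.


L = |theta_hat - theta_true|
= |0.37 - 0.8| = 0.43

0.43


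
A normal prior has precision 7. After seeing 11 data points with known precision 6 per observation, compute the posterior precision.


In the conjugate normal model, precisions add:
tau_posterior = tau_prior + n * tau_data
= 7 + 11*6 = 73

73


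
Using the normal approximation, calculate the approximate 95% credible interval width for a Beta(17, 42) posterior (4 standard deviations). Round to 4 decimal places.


Var(Beta) = 17*42/(59^2 * 60) = 0.0034
SD = 0.0585
Width ~ 4*SD = 0.2339

0.2339


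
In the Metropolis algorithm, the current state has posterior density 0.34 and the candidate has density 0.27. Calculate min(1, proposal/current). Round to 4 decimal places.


Ratio = 0.27/0.34 = 0.7941
Acceptance probability = min(1, 0.7941)
= 0.7941

0.7941


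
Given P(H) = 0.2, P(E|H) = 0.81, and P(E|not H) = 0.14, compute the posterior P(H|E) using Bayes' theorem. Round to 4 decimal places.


By Bayes' theorem: P(H|E) = P(E|H)*P(H) / P(E)
P(E) = P(E|H)*P(H) + P(E|not H)*P(not H)
P(E) = 0.81*0.2 + 0.14*0.8 = 0.274
P(H|E) = 0.81*0.2 / 0.274 = 0.5912

0.5912


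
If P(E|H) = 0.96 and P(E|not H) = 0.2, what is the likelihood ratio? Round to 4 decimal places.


Likelihood ratio = P(E|H) / P(E|not H)
= 0.96 / 0.2
= 4.8

4.8


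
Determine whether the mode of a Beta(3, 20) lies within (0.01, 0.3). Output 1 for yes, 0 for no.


First find the mode: (a-1)/(a+b-2) = 0.0952
Is 0.0952 in (0.01, 0.3)? 1

1


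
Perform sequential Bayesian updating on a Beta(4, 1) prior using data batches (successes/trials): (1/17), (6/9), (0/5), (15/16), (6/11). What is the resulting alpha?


Accumulate successes: 28
Posterior alpha = prior alpha + sum of successes
= 4 + 28 = 32

32


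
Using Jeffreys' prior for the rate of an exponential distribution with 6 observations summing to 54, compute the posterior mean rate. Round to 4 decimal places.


Jeffreys' prior leads to posterior Gamma(6, 54).
Mean = 6/54 = 0.1111

0.1111


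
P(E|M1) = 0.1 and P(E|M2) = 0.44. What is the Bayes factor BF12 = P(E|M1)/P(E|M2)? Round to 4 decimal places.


Bayes factor BF12 = P(E|M1) / P(E|M2)
= 0.1 / 0.44
= 0.2273

0.2273


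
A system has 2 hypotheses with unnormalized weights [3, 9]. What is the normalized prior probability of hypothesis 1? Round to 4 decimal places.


The normalized prior is the weight divided by the total.
Total weight = 12
P(H1) = 3 / 12 = 0.25

0.25


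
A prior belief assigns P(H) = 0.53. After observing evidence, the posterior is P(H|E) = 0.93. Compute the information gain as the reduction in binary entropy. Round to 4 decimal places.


H(prior) = -0.53*log2(0.53) - 0.47*log2(0.47)
= 0.9974
H(post) = -0.93*log2(0.93) - 0.07*log2(0.07)
= 0.3659
IG = 0.9974 - 0.3659 = 0.6315

0.6315


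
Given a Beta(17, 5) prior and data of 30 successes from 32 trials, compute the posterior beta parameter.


Number of failures = 32 - 30 = 2
Posterior beta = 5 + 2 = 7

7


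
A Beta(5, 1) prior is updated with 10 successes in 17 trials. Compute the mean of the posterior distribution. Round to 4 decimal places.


After update: Beta(15, 8)
Mean = 15 / (15 + 8) = 15 / 23
= 0.6522

0.6522


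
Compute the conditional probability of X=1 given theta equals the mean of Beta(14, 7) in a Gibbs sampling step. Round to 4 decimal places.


Mean of Beta(14, 7) = 0.6667
P(X=1 | theta=0.6667) = 0.6667

0.6667


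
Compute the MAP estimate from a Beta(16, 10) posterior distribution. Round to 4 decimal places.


MAP = mode of Beta distribution
= (alpha - 1)/(alpha + beta - 2)
= (16-1)/(16+10-2)
= 15/24 = 0.625

0.625


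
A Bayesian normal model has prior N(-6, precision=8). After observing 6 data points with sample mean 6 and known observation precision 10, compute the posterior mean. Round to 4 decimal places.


Posterior mean = (prior_precision * prior_mean + n * data_precision * data_mean) / (prior_precision + n * data_precision)
Numerator = 8*-6 + 6*10*6 = 312
Denominator = 8 + 6*10 = 68
Posterior mean = 4.5882

4.5882


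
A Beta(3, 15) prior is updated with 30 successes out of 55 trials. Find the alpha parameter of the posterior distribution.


In the Beta-Binomial conjugate update:
alpha_post = alpha_prior + successes
= 3 + 30
= 33

33


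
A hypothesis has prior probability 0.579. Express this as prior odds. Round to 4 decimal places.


Odds = P(H) / P(not H) = 0.579 / 0.421
= 1.3753

1.3753


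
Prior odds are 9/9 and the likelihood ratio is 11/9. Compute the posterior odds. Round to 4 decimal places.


Posterior odds = prior odds * likelihood ratio
= (9/9) * (11/9)
= 99 / 81
= 1.2222

1.2222


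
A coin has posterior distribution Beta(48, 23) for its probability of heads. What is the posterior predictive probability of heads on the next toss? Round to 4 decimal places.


Posterior predictive = E[theta] = alpha/(alpha+beta)
= 48/71
= 0.6761

0.6761


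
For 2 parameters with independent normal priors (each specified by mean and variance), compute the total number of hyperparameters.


A normal prior has 2 hyperparameters per parameter.
Total = 2 * 2 = 4

4


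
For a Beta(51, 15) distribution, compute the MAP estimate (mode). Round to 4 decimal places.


MAP = mode = (a-1)/(a+b-2)
= (51-1)/(51+15-2)
= 50/64 = 0.7812

0.7812


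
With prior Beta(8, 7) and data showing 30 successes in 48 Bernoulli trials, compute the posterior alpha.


Conjugate update: alpha_posterior = alpha_prior + k
= 8 + 30 = 38

38


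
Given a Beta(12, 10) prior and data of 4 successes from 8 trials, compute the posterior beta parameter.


Number of failures = 8 - 4 = 4
Posterior beta = 10 + 4 = 14

14


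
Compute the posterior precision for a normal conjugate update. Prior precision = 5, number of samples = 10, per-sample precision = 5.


tau_post = tau_0 + n * tau
= 5 + 10 * 5 = 55

55


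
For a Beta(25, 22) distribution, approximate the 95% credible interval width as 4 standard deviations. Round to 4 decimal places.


Variance of Beta(a,b) = ab / ((a+b)^2 * (a+b+1))
= 25*22 / ((47)^2 * 48)
= 0.0052
SD = sqrt(0.0052) = 0.072
Width = 4 * SD = 0.2881

0.2881


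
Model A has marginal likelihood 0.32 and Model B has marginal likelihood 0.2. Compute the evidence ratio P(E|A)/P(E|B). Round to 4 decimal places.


Evidence ratio = P(E|A) / P(E|B)
= 0.32 / 0.2
= 1.6

1.6


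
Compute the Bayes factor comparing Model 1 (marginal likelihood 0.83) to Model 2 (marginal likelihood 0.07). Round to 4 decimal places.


BF12 = marginal likelihood of M1 / marginal likelihood of M2
= 0.83/0.07
= 11.8571

11.8571


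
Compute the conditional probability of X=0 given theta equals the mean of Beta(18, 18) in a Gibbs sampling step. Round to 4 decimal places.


Mean of Beta(18, 18) = 0.5
P(X=0 | theta=0.5) = 0.5

0.5


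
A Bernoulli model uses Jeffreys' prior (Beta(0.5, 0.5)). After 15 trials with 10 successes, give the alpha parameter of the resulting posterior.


Posterior = Beta(prior_alpha + successes, prior_beta + failures)
= Beta(0.5 + 10, 0.5 + 5)
Posterior alpha = 0.5 + k = 0.5 + 10 = 10.5

10.5


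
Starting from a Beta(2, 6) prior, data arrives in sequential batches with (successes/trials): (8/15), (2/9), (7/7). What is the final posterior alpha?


In sequential Bayesian updating, we sum all successes.
Total successes = 17
Final alpha = 2 + 17 = 19

19


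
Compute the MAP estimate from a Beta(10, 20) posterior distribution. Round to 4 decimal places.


MAP = mode of Beta distribution
= (alpha - 1)/(alpha + beta - 2)
= (10-1)/(10+20-2)
= 9/28 = 0.3214

0.3214


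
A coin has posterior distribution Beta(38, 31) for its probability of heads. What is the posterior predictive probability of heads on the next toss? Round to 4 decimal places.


Posterior predictive = E[theta] = alpha/(alpha+beta)
= 38/69
= 0.5507

0.5507


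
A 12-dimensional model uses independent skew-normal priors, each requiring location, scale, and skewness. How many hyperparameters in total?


Per parameter: 3 (location, scale, and skewness).
Total = 12 * 3 = 36

36


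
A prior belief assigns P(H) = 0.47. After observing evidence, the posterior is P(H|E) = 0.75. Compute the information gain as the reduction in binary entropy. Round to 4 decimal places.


H(prior) = -0.47*log2(0.47) - 0.53*log2(0.53)
= 0.9974
H(post) = -0.75*log2(0.75) - 0.25*log2(0.25)
= 0.8113
IG = 0.9974 - 0.8113 = 0.1861

0.1861


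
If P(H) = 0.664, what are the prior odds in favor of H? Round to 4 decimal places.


Prior odds = P(H) / (1 - P(H))
= 0.664 / 0.336
= 1.9762

1.9762


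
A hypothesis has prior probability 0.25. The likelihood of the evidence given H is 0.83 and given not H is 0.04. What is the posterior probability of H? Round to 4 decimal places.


Using Bayes' theorem:
P(E) = 0.25 * 0.83 + 0.75 * 0.04
P(E) = 0.2375
P(H|E) = (0.25 * 0.83) / 0.2375 = 0.8737

0.8737


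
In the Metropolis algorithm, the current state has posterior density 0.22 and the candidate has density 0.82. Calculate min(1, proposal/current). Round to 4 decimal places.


Ratio = 0.82/0.22 = 3.7273
Acceptance probability = min(1, 3.7273)
= 1.0

1.0


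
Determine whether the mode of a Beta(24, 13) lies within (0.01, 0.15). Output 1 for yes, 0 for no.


First find the mode: (a-1)/(a+b-2) = 0.6571
Is 0.6571 in (0.01, 0.15)? 0

0


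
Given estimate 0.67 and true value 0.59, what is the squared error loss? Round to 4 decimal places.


Squared error = (estimate - true)^2
Difference = 0.08
Loss = 0.08^2 = 0.0064

0.0064


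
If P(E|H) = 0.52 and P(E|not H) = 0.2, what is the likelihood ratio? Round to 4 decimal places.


Likelihood ratio = P(E|H) / P(E|not H)
= 0.52 / 0.2
= 2.6

2.6


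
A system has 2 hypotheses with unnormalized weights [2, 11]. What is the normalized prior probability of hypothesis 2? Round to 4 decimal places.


The normalized prior is the weight divided by the total.
Total weight = 13
P(H2) = 11 / 13 = 0.8462

0.8462


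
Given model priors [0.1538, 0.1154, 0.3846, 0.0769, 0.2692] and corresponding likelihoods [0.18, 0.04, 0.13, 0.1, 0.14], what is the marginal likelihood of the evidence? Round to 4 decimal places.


P(E) = sum_i P(M_i) P(E|M_i)
= 0.0277 + 0.0046 + 0.05 + 0.0077 + 0.0377
= 0.1277

0.1277


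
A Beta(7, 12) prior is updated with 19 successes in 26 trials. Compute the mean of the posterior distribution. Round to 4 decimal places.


After update: Beta(26, 19)
Mean = 26 / (26 + 19) = 26 / 45
= 0.5778

0.5778


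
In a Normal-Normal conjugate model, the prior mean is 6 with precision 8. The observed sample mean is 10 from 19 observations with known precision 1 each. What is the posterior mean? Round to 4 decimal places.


Posterior precision = tau0 + n*tau = 8 + 19*1 = 27
Posterior mean = (tau0*mu0 + n*tau*xbar) / posterior_precision
= (8*6 + 19*1*10) / 27
= 238 / 27 = 8.8148

8.8148


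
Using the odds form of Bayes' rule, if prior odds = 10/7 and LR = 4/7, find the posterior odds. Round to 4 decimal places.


Bayes' rule in odds form: posterior odds = prior odds * LR
= (10 * 4) / (7 * 7)
= 40/49 = 0.8163

0.8163


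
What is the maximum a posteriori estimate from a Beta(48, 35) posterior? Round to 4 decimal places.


The MAP estimate equals the mode of the distribution.
Mode of Beta(a,b) = (a-1)/(a+b-2)
= 47/81
= 0.5802

0.5802


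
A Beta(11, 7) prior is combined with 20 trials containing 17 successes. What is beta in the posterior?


In conjugate updating:
beta_posterior = beta_prior + (n - k)
= 7 + (20 - 17)
= 7 + 3 = 10

10


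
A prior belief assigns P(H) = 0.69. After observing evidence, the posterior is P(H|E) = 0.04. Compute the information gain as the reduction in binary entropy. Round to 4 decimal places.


H(prior) = -0.69*log2(0.69) - 0.31*log2(0.31)
= 0.8932
H(post) = -0.04*log2(0.04) - 0.96*log2(0.96)
= 0.2423
IG = 0.8932 - 0.2423 = 0.6509

0.6509


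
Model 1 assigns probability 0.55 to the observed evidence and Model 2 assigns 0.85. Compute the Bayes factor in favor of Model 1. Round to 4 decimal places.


BF = P(data|M1) / P(data|M2)
= 0.55 / 0.85 = 0.6471

0.6471


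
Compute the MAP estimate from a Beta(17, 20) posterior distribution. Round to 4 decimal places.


MAP = mode of Beta distribution
= (alpha - 1)/(alpha + beta - 2)
= (17-1)/(17+20-2)
= 16/35 = 0.4571

0.4571


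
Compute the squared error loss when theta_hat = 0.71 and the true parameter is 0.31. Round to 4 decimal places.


L = (theta_hat - theta_true)^2
= (0.71 - 0.31)^2
= 0.4^2 = 0.16

0.16


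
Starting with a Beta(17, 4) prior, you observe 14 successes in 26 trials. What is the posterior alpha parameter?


For a Beta-Binomial conjugate model:
Posterior alpha = prior alpha + number of successes
= 17 + 14 = 31

31


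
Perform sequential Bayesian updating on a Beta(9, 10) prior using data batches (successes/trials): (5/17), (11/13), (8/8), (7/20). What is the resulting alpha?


Accumulate successes: 31
Posterior alpha = prior alpha + sum of successes
= 9 + 31 = 40

40


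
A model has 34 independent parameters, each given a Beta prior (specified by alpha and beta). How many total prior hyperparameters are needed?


Each Beta prior needs 2 hyperparameters (alpha and beta).
Total = 2 * 34 = 68

68


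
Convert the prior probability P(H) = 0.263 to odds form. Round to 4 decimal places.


P(not H) = 1 - 0.263 = 0.737
Odds = 0.263 / 0.737 = 0.3569

0.3569


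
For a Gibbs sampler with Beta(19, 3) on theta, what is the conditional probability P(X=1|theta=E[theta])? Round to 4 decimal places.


E[theta] = 19/(19+3) = 0.8636
P(X=1|theta) = theta = 0.8636

0.8636


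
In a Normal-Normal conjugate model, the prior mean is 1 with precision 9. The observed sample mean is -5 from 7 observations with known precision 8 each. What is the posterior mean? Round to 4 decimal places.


Posterior precision = tau0 + n*tau = 9 + 7*8 = 65
Posterior mean = (tau0*mu0 + n*tau*xbar) / posterior_precision
= (9*1 + 7*8*-5) / 65
= -271 / 65 = -4.1692

-4.1692


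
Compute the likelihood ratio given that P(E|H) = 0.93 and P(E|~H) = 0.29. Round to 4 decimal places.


LR = P(E|H) / P(E|~H)
= 0.93 / 0.29 = 3.2069

3.2069


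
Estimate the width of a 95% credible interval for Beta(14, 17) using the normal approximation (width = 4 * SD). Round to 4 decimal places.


For Beta(a,b): Var = ab/((a+b)^2(a+b+1))
Var = 0.0077, SD = 0.088
Approximate 95% CI width = 4 * 0.088 = 0.3519

0.3519


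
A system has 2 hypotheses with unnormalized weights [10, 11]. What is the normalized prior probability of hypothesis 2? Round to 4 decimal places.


The normalized prior is the weight divided by the total.
Total weight = 21
P(H2) = 11 / 21 = 0.5238

0.5238


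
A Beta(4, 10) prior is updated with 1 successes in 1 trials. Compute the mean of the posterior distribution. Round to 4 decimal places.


After update: Beta(5, 10)
Mean = 5 / (5 + 10) = 5 / 15
= 0.3333

0.3333


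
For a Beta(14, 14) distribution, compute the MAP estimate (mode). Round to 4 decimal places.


MAP = mode = (a-1)/(a+b-2)
= (14-1)/(14+14-2)
= 13/26 = 0.5

0.5


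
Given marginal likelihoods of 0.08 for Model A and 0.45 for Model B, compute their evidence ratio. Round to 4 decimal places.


Ratio = ML(A) / ML(B) = 0.08/0.45
= 0.1778

0.1778


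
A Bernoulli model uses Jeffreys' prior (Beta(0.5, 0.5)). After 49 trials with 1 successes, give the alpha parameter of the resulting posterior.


Posterior = Beta(prior_alpha + successes, prior_beta + failures)
= Beta(0.5 + 1, 0.5 + 48)
Posterior alpha = 0.5 + k = 0.5 + 1 = 1.5

1.5


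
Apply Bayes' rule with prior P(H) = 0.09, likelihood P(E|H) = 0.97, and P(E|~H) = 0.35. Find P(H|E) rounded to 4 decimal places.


Step 1: Compute marginal P(E) = P(E|H)P(H) + P(E|~H)P(~H)
= 0.97*0.09 + 0.35*0.91 = 0.4058
Step 2: P(H|E) = P(E|H)P(H)/P(E) = 0.0873/0.4058
= 0.2151

0.2151


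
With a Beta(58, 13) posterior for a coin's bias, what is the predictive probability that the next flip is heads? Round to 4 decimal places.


The predictive probability equals the posterior mean.
P(next = heads) = alpha / (alpha + beta)
= 58 / 71 = 0.8169

0.8169


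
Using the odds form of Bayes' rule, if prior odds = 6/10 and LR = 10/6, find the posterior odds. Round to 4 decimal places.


Bayes' rule in odds form: posterior odds = prior odds * LR
= (6 * 10) / (10 * 6)
= 60/60 = 1.0

1.0


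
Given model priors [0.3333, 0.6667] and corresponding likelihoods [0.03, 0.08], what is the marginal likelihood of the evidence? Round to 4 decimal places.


P(E) = sum_i P(M_i) P(E|M_i)
= 0.01 + 0.0533
= 0.0633

0.0633


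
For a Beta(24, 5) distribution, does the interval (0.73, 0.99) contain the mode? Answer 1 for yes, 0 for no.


Mode of Beta(a,b) = (a-1)/(a+b-2)
= (24-1)/(24+5-2) = 0.8519
Check: 0.73 <= 0.8519 <= 0.99?
Result: 1

1


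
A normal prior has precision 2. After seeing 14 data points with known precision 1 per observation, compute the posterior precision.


In the conjugate normal model, precisions add:
tau_posterior = tau_prior + n * tau_data
= 2 + 14*1 = 16

16


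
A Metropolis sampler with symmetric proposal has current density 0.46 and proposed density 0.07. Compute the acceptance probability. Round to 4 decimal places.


For symmetric proposals, acceptance = min(1, pi(x*)/pi(x))
= min(1, 0.07/0.46)
= min(1, 0.1522) = 0.1522

0.1522


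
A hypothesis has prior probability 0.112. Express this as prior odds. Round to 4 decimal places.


Odds = P(H) / P(not H) = 0.112 / 0.888
= 0.1261

0.1261


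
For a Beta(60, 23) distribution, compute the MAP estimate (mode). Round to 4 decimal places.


MAP = mode = (a-1)/(a+b-2)
= (60-1)/(60+23-2)
= 59/81 = 0.7284

0.7284


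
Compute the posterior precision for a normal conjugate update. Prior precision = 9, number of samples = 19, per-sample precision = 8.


tau_post = tau_0 + n * tau
= 9 + 19 * 8 = 161

161


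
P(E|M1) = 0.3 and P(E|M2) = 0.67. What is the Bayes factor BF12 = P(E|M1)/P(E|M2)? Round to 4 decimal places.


Bayes factor BF12 = P(E|M1) / P(E|M2)
= 0.3 / 0.67
= 0.4478

0.4478


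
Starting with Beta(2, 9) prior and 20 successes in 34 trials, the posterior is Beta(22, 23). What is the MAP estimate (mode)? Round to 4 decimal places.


The mode of Beta(a, b) when a > 1 and b > 1 is (a-1)/(a+b-2)
= (22 - 1) / (22 + 23 - 2)
= 21 / 43
= 0.4884

0.4884


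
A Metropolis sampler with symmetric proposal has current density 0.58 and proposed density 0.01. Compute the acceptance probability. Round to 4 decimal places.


For symmetric proposals, acceptance = min(1, pi(x*)/pi(x))
= min(1, 0.01/0.58)
= min(1, 0.0172) = 0.0172

0.0172


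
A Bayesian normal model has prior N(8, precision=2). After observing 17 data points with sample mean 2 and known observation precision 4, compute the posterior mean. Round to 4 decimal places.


Posterior mean = (prior_precision * prior_mean + n * data_precision * data_mean) / (prior_precision + n * data_precision)
Numerator = 2*8 + 17*4*2 = 152
Denominator = 2 + 17*4 = 70
Posterior mean = 2.1714

2.1714


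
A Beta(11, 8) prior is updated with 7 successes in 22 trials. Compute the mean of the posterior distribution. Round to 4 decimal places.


After update: Beta(18, 23)
Mean = 18 / (18 + 23) = 18 / 41
= 0.439

0.439


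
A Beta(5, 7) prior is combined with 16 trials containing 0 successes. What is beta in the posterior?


In conjugate updating:
beta_posterior = beta_prior + (n - k)
= 7 + (16 - 0)
= 7 + 16 = 23

23


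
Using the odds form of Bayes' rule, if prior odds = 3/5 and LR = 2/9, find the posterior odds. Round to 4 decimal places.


Bayes' rule in odds form: posterior odds = prior odds * LR
= (3 * 2) / (5 * 9)
= 6/45 = 0.1333

0.1333


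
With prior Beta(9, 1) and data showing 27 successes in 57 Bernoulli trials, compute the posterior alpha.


Conjugate update: alpha_posterior = alpha_prior + k
= 9 + 27 = 36

36


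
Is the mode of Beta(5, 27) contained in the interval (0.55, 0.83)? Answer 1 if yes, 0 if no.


Mode = (a-1)/(a+b-2) = 4/30 = 0.1333
Interval: (0.55, 0.83)
Contains mode? 0

0


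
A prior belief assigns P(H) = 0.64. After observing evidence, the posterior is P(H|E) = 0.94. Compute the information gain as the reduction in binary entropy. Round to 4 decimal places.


H(prior) = -0.64*log2(0.64) - 0.36*log2(0.36)
= 0.9427
H(post) = -0.94*log2(0.94) - 0.06*log2(0.06)
= 0.3274
IG = 0.9427 - 0.3274 = 0.6152

0.6152


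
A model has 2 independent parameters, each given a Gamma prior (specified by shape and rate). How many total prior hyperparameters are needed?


Each Gamma prior needs 2 hyperparameters (shape and rate).
Total = 2 * 2 = 4

4


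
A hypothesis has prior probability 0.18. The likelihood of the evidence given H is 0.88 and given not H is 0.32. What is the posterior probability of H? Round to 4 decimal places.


Using Bayes' theorem:
P(E) = 0.18 * 0.88 + 0.82 * 0.32
P(E) = 0.4208
P(H|E) = (0.18 * 0.88) / 0.4208 = 0.3764

0.3764


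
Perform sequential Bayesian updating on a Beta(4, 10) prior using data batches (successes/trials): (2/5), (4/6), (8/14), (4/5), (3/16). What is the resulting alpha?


Accumulate successes: 21
Posterior alpha = prior alpha + sum of successes
= 4 + 21 = 25

25


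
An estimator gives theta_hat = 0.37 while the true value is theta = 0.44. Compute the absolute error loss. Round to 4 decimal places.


The absolute error loss is |theta_hat - theta|
= |0.37 - 0.44|
= 0.07

0.07


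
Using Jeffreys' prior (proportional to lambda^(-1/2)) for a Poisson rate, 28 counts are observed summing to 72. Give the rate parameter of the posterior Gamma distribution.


Conjugate update: Gamma(prior_shape + S, prior_rate + n).
Prior shape = 0.5, prior rate = 0.
Posterior rate = 0 + n = 28

28.0


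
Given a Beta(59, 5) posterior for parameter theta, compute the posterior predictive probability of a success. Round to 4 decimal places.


For a Beta-Bernoulli model, the predictive probability is the mean:
P(success) = 59/(59+5) = 59/64 = 0.9219

0.9219


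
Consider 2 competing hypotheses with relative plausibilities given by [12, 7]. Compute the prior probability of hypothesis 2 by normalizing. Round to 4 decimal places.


Sum of weights = 12 + 7 = 19
Normalized prior for H2 = 7 / 19
= 0.3684

0.3684


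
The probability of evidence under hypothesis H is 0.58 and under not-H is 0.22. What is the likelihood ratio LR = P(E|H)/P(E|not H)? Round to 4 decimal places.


LR = 0.58 / 0.22
= 2.6364

2.6364


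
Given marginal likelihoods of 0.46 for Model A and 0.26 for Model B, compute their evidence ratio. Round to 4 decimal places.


Ratio = ML(A) / ML(B) = 0.46/0.26
= 1.7692

1.7692


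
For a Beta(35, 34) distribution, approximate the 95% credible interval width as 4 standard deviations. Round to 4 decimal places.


Variance of Beta(a,b) = ab / ((a+b)^2 * (a+b+1))
= 35*34 / ((69)^2 * 70)
= 0.0036
SD = sqrt(0.0036) = 0.0598
Width = 4 * SD = 0.239

0.239


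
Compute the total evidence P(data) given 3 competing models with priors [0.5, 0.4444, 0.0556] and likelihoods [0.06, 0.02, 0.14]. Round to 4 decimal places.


Marginal likelihood = sum P(model_i) * P(data|model_i)
Model 1: 0.5 * 0.06 = 0.03
Model 2: 0.4444 * 0.02 = 0.0089
Model 3: 0.0556 * 0.14 = 0.0078
Total = 0.0467

0.0467


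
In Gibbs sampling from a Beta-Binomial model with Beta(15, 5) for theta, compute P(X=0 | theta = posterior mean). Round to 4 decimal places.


Posterior mean = alpha/(alpha+beta) = 15/20 = 0.75
P(X=0|theta=mean) = 1 - theta = 0.25

0.25


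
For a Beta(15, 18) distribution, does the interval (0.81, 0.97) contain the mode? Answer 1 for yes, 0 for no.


Mode of Beta(a,b) = (a-1)/(a+b-2)
= (15-1)/(15+18-2) = 0.4516
Check: 0.81 <= 0.4516 <= 0.97?
Result: 0

0


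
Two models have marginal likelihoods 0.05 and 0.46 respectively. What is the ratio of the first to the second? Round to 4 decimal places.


Evidence ratio = 0.05 / 0.46
= 0.1087

0.1087


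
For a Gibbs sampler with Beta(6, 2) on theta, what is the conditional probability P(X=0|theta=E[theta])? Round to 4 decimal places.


E[theta] = 6/(6+2) = 0.75
P(X=0|theta) = 1 - theta = 0.25

0.25


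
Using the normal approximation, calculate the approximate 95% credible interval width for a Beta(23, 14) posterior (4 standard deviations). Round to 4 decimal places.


Var(Beta) = 23*14/(37^2 * 38) = 0.0062
SD = 0.0787
Width ~ 4*SD = 0.3147

0.3147


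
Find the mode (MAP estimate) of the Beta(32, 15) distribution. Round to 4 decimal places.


For Beta(a,b) with a,b > 1:
Mode = (a-1)/(a+b-2) = (32-1)/(47-2)
= 31/45 = 0.6889

0.6889


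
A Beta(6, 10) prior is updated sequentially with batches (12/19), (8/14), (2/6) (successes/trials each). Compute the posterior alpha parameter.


Sequential conjugate updating is equivalent to a single batch update.
Total successes across all batches = 22
alpha_posterior = alpha_prior + total_successes = 6 + 22
= 28

28


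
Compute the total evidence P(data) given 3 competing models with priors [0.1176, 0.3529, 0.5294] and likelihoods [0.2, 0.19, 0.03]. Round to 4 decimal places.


Marginal likelihood = sum P(model_i) * P(data|model_i)
Model 1: 0.1176 * 0.2 = 0.0235
Model 2: 0.3529 * 0.19 = 0.0671
Model 3: 0.5294 * 0.03 = 0.0159
Total = 0.1065

0.1065


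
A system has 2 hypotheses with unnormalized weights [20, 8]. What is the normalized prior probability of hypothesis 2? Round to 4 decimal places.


The normalized prior is the weight divided by the total.
Total weight = 28
P(H2) = 8 / 28 = 0.2857

0.2857


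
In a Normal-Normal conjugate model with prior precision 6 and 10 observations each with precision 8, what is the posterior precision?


Posterior precision = prior precision + n * observation precision
= 6 + 10 * 8
= 6 + 80 = 86

86


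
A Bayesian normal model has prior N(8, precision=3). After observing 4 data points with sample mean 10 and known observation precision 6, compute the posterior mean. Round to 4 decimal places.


Posterior mean = (prior_precision * prior_mean + n * data_precision * data_mean) / (prior_precision + n * data_precision)
Numerator = 3*8 + 4*6*10 = 264
Denominator = 3 + 4*6 = 27
Posterior mean = 9.7778

9.7778


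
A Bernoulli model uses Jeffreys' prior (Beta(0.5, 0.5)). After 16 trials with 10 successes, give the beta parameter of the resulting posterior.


Posterior = Beta(prior_alpha + successes, prior_beta + failures)
= Beta(0.5 + 10, 0.5 + 6)
Posterior beta = 0.5 + (n - k) = 0.5 + 6 = 6.5

6.5


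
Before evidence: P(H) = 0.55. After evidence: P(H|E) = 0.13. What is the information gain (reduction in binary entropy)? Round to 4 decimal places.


Prior entropy = 0.9928
Posterior entropy = 0.5574
Information gain = 0.9928 - 0.5574 = 0.4353

0.4353


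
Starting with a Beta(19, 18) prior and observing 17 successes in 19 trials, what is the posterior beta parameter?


Posterior beta = prior beta + failures
Failures = 19 - 17 = 2
beta_post = 18 + 2 = 20

20


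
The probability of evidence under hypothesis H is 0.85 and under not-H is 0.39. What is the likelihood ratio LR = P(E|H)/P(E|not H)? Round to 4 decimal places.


LR = 0.85 / 0.39
= 2.1795

2.1795


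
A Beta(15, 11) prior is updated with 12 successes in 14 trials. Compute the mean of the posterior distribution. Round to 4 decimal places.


After update: Beta(27, 13)
Mean = 27 / (27 + 13) = 27 / 40
= 0.675

0.675


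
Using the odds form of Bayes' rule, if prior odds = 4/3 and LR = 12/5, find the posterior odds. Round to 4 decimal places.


Bayes' rule in odds form: posterior odds = prior odds * LR
= (4 * 12) / (3 * 5)
= 48/15 = 3.2

3.2


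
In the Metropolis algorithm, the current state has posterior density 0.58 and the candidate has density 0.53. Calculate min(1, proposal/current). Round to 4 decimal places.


Ratio = 0.53/0.58 = 0.9138
Acceptance probability = min(1, 0.9138)
= 0.9138

0.9138


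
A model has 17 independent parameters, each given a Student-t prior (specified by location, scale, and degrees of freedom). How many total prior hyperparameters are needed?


Each Student-t prior needs 3 hyperparameters (location, scale, and degrees of freedom).
Total = 3 * 17 = 51

51


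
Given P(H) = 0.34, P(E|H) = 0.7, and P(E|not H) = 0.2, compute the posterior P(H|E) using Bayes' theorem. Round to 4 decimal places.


By Bayes' theorem: P(H|E) = P(E|H)*P(H) / P(E)
P(E) = P(E|H)*P(H) + P(E|not H)*P(not H)
P(E) = 0.7*0.34 + 0.2*0.66 = 0.37
P(H|E) = 0.7*0.34 / 0.37 = 0.6432

0.6432


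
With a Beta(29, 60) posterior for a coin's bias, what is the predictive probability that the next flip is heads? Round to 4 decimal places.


The predictive probability equals the posterior mean.
P(next = heads) = alpha / (alpha + beta)
= 29 / 89 = 0.3258

0.3258


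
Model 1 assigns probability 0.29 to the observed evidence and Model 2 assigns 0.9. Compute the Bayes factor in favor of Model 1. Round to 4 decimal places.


BF = P(data|M1) / P(data|M2)
= 0.29 / 0.9 = 0.3222

0.3222


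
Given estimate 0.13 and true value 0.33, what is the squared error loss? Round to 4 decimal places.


Squared error = (estimate - true)^2
Difference = -0.2
Loss = -0.2^2 = 0.04

0.04


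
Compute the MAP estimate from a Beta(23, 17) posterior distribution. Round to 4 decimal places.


MAP = mode of Beta distribution
= (alpha - 1)/(alpha + beta - 2)
= (23-1)/(23+17-2)
= 22/38 = 0.5789

0.5789


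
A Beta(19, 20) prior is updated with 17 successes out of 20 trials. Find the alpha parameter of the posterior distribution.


In the Beta-Binomial conjugate update:
alpha_post = alpha_prior + successes
= 19 + 17
= 36

36


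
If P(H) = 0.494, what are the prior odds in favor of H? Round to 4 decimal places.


Prior odds = P(H) / (1 - P(H))
= 0.494 / 0.506
= 0.9763

0.9763


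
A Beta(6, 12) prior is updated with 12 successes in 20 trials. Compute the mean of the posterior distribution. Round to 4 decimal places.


After update: Beta(18, 20)
Mean = 18 / (18 + 20) = 18 / 38
= 0.4737

0.4737


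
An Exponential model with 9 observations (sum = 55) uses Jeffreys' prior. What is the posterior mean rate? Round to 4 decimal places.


Posterior Gamma(9, 55)
E[lambda] = 9/55 = 0.1636

0.1636


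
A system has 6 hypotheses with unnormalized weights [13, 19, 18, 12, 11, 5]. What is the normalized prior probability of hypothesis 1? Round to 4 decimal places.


The normalized prior is the weight divided by the total.
Total weight = 78
P(H1) = 13 / 78 = 0.1667

0.1667


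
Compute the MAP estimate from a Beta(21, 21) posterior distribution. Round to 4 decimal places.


MAP = mode of Beta distribution
= (alpha - 1)/(alpha + beta - 2)
= (21-1)/(21+21-2)
= 20/40 = 0.5

0.5


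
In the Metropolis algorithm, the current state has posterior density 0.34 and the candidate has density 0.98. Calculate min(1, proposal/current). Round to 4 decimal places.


Ratio = 0.98/0.34 = 2.8824
Acceptance probability = min(1, 2.8824)
= 1.0

1.0


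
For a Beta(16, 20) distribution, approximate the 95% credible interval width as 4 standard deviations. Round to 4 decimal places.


Variance of Beta(a,b) = ab / ((a+b)^2 * (a+b+1))
= 16*20 / ((36)^2 * 37)
= 0.0067
SD = sqrt(0.0067) = 0.0817
Width = 4 * SD = 0.3268

0.3268


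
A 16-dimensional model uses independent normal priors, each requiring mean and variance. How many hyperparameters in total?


Per parameter: 2 (mean and variance).
Total = 16 * 2 = 32

32


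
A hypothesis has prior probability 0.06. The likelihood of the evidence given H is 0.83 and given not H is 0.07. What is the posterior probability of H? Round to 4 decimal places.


Using Bayes' theorem:
P(E) = 0.06 * 0.83 + 0.94 * 0.07
P(E) = 0.1156
P(H|E) = (0.06 * 0.83) / 0.1156 = 0.4308

0.4308


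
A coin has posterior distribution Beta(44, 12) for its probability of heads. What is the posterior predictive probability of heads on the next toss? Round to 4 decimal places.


Posterior predictive = E[theta] = alpha/(alpha+beta)
= 44/56
= 0.7857

0.7857


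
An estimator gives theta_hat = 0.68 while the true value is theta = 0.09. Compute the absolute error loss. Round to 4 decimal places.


The absolute error loss is |theta_hat - theta|
= |0.68 - 0.09|
= 0.59

0.59


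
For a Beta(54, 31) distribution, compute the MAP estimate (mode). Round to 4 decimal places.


MAP = mode = (a-1)/(a+b-2)
= (54-1)/(54+31-2)
= 53/83 = 0.6386

0.6386


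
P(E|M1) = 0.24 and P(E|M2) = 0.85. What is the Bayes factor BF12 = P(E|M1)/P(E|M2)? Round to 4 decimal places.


Bayes factor BF12 = P(E|M1) / P(E|M2)
= 0.24 / 0.85
= 0.2824

0.2824


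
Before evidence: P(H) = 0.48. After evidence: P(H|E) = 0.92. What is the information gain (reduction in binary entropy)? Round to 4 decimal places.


Prior entropy = 0.9988
Posterior entropy = 0.4022
Information gain = 0.9988 - 0.4022 = 0.5967

0.5967


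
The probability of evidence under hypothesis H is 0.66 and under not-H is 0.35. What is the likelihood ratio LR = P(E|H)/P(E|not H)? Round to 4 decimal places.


LR = 0.66 / 0.35
= 1.8857

1.8857


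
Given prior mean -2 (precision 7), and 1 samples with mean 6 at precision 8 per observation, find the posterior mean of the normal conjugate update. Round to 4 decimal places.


The posterior mean is a precision-weighted average of prior and data.
Post. prec. = 7 + 8 = 15
Post. mean = (-14 + 48)/15 = 34/15 = 2.2667

2.2667


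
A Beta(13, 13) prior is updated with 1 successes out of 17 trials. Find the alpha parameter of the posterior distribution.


In the Beta-Binomial conjugate update:
alpha_post = alpha_prior + successes
= 13 + 1
= 14

14


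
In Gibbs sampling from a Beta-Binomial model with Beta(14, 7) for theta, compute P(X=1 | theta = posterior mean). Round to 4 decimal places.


Posterior mean = alpha/(alpha+beta) = 14/21 = 0.6667
P(X=1|theta=mean) = theta = 0.6667

0.6667


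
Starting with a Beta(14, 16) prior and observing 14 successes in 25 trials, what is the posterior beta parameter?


Posterior beta = prior beta + failures
Failures = 25 - 14 = 11
beta_post = 16 + 11 = 27

27


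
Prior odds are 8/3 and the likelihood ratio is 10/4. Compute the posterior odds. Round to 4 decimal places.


Posterior odds = prior odds * likelihood ratio
= (8/3) * (10/4)
= 80 / 12
= 6.6667

6.6667


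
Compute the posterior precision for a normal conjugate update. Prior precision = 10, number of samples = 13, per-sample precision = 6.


tau_post = tau_0 + n * tau
= 10 + 13 * 6 = 88

88


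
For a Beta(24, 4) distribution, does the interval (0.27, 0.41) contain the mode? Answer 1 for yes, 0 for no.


Mode of Beta(a,b) = (a-1)/(a+b-2)
= (24-1)/(24+4-2) = 0.8846
Check: 0.27 <= 0.8846 <= 0.41?
Result: 0

0


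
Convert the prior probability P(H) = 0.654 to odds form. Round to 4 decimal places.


P(not H) = 1 - 0.654 = 0.346
Odds = 0.654 / 0.346 = 1.8902

1.8902


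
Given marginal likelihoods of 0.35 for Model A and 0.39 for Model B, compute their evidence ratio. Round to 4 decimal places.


Ratio = ML(A) / ML(B) = 0.35/0.39
= 0.8974

0.8974


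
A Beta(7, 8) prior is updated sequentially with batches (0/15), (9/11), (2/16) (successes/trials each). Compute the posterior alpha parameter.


Sequential conjugate updating is equivalent to a single batch update.
Total successes across all batches = 11
alpha_posterior = alpha_prior + total_successes = 7 + 11
= 18

18


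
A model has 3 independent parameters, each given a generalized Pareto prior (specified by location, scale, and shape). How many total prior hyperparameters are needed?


Each generalized Pareto prior needs 3 hyperparameters (location, scale, and shape).
Total = 3 * 3 = 9

9


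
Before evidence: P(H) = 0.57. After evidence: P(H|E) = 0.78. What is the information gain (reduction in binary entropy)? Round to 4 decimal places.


Prior entropy = 0.9858
Posterior entropy = 0.7602
Information gain = 0.9858 - 0.7602 = 0.2256

0.2256


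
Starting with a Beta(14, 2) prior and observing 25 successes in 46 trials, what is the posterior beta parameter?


Posterior beta = prior beta + failures
Failures = 46 - 25 = 21
beta_post = 2 + 21 = 23

23


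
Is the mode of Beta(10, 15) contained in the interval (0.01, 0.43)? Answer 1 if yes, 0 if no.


Mode = (a-1)/(a+b-2) = 9/23 = 0.3913
Interval: (0.01, 0.43)
Contains mode? 1

1


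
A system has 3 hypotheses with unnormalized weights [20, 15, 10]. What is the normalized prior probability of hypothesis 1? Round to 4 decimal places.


The normalized prior is the weight divided by the total.
Total weight = 45
P(H1) = 20 / 45 = 0.4444

0.4444


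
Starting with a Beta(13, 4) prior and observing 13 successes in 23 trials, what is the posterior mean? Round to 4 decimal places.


Posterior parameters: alpha = 13 + 13 = 26
beta = 4 + 10 = 14
Posterior mean = alpha / (alpha + beta) = 26 / 40
= 0.65

0.65


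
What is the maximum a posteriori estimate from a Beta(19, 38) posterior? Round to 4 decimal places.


The MAP estimate equals the mode of the distribution.
Mode of Beta(a,b) = (a-1)/(a+b-2)
= 18/55
= 0.3273

0.3273


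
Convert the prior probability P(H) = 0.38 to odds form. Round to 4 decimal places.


P(not H) = 1 - 0.38 = 0.62
Odds = 0.38 / 0.62 = 0.6129

0.6129


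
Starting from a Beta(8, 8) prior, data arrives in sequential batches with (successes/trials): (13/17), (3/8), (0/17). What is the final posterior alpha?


In sequential Bayesian updating, we sum all successes.
Total successes = 16
Final alpha = 8 + 16 = 24

24


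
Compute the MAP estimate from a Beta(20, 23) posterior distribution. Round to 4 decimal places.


MAP = mode of Beta distribution
= (alpha - 1)/(alpha + beta - 2)
= (20-1)/(20+23-2)
= 19/41 = 0.4634

0.4634


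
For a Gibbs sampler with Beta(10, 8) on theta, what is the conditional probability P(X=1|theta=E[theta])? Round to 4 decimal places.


E[theta] = 10/(10+8) = 0.5556
P(X=1|theta) = theta = 0.5556

0.5556


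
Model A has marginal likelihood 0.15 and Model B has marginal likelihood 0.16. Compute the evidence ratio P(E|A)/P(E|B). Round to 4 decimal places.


Evidence ratio = P(E|A) / P(E|B)
= 0.15 / 0.16
= 0.9375

0.9375


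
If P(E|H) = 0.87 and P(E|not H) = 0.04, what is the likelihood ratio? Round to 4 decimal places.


Likelihood ratio = P(E|H) / P(E|not H)
= 0.87 / 0.04
= 21.75

21.75


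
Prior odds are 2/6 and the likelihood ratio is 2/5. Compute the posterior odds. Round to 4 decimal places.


Posterior odds = prior odds * likelihood ratio
= (2/6) * (2/5)
= 4 / 30
= 0.1333

0.1333


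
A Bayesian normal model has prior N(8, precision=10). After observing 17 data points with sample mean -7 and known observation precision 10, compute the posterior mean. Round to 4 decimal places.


Posterior mean = (prior_precision * prior_mean + n * data_precision * data_mean) / (prior_precision + n * data_precision)
Numerator = 10*8 + 17*10*-7 = -1110
Denominator = 10 + 17*10 = 180
Posterior mean = -6.1667

-6.1667


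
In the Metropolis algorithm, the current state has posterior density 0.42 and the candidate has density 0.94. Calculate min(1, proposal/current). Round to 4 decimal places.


Ratio = 0.94/0.42 = 2.2381
Acceptance probability = min(1, 2.2381)
= 1.0

1.0
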